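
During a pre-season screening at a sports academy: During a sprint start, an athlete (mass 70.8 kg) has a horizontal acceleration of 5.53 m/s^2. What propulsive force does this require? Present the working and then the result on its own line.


Propulsive force = mass * acceleration
= 70.8 kg * 5.53 m/s^2
= 391.52 N

391.52 N


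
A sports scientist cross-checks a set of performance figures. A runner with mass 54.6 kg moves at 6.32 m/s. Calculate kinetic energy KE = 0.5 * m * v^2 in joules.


v^2 = 6.32^2 = 39.9424
KE = 0.5 * 54.6 * 39.9424
= 1090.43 J

1090.43 J


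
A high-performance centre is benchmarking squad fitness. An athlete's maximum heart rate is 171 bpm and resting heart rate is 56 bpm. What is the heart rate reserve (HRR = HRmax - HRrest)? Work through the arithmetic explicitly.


HRR = HRmax - HRrest
= 171 - 56
= 115 bpm

115 bpm


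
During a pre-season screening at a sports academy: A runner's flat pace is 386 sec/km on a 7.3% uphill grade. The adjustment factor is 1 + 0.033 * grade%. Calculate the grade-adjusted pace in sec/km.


Factor = 1 + 0.033 * 7.3 = 1.2409
Adjusted pace = 386 * 1.2409
= 478.99 sec/km

478.99 s/km


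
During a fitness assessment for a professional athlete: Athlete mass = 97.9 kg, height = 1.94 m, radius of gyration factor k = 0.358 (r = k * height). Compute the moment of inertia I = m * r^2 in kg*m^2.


r = k * height = 0.358 * 1.94 = 0.69452 m
r^2 = 0.69452^2 = 0.482358
I = 97.9 * 0.482358 = 47.223 kg*m^2

47.223 kg*m^2


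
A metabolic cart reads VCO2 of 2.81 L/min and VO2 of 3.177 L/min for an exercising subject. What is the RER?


RER = VCO2 / VO2 = 2.81 / 3.177 = 0.8845

0.8845


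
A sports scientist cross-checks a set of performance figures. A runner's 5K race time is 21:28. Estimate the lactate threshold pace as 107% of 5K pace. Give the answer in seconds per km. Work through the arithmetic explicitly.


Total race time = 21*60 + 28 = 1288 seconds
5K pace = 1288 / 5 = 257.6 sec/km
LT pace = 257.6 * 1.07 = 275.63 sec/km

275.63 s/km


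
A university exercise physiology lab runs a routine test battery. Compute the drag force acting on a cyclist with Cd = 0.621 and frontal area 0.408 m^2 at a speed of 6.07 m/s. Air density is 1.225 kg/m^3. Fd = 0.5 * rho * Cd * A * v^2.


Step 1: v^2 = 36.8449
Step 2: Fd = 0.5 * 1.225 * 0.621 * 0.408 * 36.8449
= 5.718 N

5.718 N


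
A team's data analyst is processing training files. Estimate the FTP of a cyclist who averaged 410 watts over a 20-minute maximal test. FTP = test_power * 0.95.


FTP = 410 * 0.95 = 389.5 W

389.5 W


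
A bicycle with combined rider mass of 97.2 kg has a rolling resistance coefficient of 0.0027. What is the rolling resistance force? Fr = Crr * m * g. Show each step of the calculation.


Fr = 0.0027 * 97.2 * 9.81
= 0.26244 * 9.81
= 2.575 N

2.575 N


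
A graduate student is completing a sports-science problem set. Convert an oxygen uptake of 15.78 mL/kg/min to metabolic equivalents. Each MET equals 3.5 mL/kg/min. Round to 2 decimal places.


One MET = 3.5 mL/kg/min
Number of METs = 15.78 / 3.5
= 4.51 METs

4.51 METs


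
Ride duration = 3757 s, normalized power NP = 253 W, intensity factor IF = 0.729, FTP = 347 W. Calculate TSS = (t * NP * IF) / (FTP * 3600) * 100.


Numerator = 3757 * 253 * 0.729 = 692929.809
Denominator = 347 * 3600 = 1249200
TSS = 692929.809 / 1249200 * 100
= 55.47

55.47 TSS


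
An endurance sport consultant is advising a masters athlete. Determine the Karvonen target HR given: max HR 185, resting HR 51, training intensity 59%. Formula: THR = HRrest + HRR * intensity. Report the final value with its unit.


HRR = HRmax - HRrest = 185 - 51 = 134
THR = 51 + 134 * 0.59
= 130.06 bpm

130.06 bpm


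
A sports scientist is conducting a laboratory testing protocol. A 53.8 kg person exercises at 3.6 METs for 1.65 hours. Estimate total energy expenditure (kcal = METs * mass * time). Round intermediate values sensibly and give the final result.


Energy = METs * mass(kg) * time(h)
= 3.6 * 53.8 * 1.65
= 319.57 kcal

319.57 kcal


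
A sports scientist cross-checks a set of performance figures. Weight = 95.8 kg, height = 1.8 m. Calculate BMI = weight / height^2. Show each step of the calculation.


height^2 = 1.8^2 = 3.24
BMI = 95.8 / 3.24 = 29.57 kg/m^2

29.57 kg/m^2


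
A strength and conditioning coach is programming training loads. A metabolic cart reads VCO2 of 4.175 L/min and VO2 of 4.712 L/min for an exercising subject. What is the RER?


RER = VCO2 / VO2 = 4.175 / 4.712 = 0.886

0.886


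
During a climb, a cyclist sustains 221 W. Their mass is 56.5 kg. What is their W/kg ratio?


Power-to-weight = 221 W / 56.5 kg
= 3.912 W/kg

3.912 W/kg


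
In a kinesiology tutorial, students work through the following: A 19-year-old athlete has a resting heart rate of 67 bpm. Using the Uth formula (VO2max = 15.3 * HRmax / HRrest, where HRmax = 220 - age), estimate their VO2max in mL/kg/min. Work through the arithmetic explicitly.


HRmax = 220 - 19 = 201 bpm
Ratio = HRmax / HRrest = 201 / 67 = 3.0
VO2max = 15.3 * 3.0 = 45.9 mL/kg/min

45.9 mL/kg/min


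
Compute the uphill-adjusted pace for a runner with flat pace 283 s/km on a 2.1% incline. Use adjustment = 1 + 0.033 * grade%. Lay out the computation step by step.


Adjustment factor = 1 + 0.033 * 2.1 = 1.0693
Grade-adjusted pace = 283 * 1.0693 = 302.61 s/km

302.61 s/km


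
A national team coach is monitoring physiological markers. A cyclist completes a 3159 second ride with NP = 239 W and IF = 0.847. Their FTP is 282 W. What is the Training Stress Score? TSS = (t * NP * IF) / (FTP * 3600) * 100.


t * NP * IF = 3159 * 239 * 0.847 = 639485.847
FTP * 3600 = 1015200
TSS = (639485.847 / 1015200) * 100 = 62.99

62.99 TSS


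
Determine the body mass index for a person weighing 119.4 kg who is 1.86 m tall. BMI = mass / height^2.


BMI = mass / height^2
= 119.4 / 1.86^2
= 119.4 / 3.4596
= 34.51 kg/m^2

34.51 kg/m^2


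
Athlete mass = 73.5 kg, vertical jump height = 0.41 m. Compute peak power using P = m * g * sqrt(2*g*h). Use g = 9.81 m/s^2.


sqrt(2 * 9.81 * 0.41) = sqrt(8.0442) = 2.83623 m/s
P = 73.5 * 9.81 * 2.83623
= 2045.02 W

2045.02 W


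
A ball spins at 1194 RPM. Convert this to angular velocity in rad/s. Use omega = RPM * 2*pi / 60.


omega = 1194 * 2 * pi / 60
= 1194 * 6.28318531 / 60
= 7502.123 / 60
= 125.035 rad/s

125.035 rad/s


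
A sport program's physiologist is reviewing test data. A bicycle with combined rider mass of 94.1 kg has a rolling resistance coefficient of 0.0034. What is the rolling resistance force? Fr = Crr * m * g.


Fr = 0.0034 * 94.1 * 9.81
= 0.31994 * 9.81
= 3.139 N

3.139 N


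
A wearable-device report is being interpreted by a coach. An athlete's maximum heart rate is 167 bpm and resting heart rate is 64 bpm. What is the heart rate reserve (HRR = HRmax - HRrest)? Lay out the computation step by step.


HRR = HRmax - HRrest
= 167 - 64
= 103 bpm

103 bpm


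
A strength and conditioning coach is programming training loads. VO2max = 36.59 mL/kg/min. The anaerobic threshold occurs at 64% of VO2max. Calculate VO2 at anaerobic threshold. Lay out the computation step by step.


AT fraction = 64 / 100 = 0.64
AT VO2 = 36.59 * 0.64
= 23.42 mL/kg/min

23.42 mL/kg/min


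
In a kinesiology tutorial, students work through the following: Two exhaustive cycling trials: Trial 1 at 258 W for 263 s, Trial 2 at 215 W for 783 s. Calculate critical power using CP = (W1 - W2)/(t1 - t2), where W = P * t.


W1 = 258 * 263 = 67854 J
W2 = 215 * 783 = 168345 J
CP = (67854 - 168345) / (263 - 783)
= -100491 / -520
= 193.25 W

193.25 W


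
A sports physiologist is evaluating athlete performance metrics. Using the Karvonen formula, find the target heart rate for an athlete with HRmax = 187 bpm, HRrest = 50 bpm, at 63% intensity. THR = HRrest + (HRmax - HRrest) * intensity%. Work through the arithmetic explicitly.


HRR = 187 - 50 = 137
THR = 50 + 137 * 0.63
= 50 + 86.31
= 136.31 bpm

136.31 bpm


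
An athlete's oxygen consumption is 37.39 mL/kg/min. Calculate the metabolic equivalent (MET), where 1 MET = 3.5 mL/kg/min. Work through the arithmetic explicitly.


MET = VO2 / 3.5
= 37.39 / 3.5
= 10.68 METs

10.68 METs


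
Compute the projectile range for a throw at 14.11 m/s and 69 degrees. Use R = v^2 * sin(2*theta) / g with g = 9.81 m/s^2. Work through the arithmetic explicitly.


Two times the angle = 138 degrees
sin(138) = 0.669131
R = 199.0921 * 0.669131 / 9.81 = 13.58 m

13.58 m


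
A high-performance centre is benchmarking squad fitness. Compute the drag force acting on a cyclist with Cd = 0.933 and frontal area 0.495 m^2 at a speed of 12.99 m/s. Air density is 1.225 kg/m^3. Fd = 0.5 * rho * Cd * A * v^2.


Step 1: v^2 = 168.7401
Step 2: Fd = 0.5 * 1.225 * 0.933 * 0.495 * 168.7401
= 47.732 N

47.732 N


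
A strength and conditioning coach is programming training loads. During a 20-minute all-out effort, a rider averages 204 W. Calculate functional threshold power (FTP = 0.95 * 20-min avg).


FTP = 0.95 * 204
= 193.8 W

193.8 W


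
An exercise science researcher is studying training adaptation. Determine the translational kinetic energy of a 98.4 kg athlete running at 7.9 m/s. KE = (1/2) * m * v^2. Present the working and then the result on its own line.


KE = 0.5 * m * v^2
= 0.5 * 98.4 * 7.9^2
= 0.5 * 98.4 * 62.41
= 3070.57 J

3070.57 J


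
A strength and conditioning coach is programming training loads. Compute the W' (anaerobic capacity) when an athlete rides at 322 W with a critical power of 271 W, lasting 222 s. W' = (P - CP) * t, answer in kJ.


Above-CP power = 51 W
Duration = 222 s
W' = 51 * 222 = 11322 J
Convert: 11322 / 1000 = 11.322 kJ

11.322 kJ


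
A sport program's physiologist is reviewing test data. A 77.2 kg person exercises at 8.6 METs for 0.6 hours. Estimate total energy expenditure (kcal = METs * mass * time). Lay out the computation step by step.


Energy = METs * mass(kg) * time(h)
= 8.6 * 77.2 * 0.6
= 398.35 kcal

398.35 kcal


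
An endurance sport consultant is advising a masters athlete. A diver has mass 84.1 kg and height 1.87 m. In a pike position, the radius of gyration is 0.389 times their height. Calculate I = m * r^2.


r = 0.389 * 1.87 = 0.72743 m
I = m * r^2 = 84.1 * 0.529154 = 44.502 kg*m^2

44.502 kg*m^2


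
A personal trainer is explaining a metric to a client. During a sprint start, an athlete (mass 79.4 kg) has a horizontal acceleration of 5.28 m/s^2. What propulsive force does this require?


Propulsive force = mass * acceleration
= 79.4 kg * 5.28 m/s^2
= 419.23 N

419.23 N


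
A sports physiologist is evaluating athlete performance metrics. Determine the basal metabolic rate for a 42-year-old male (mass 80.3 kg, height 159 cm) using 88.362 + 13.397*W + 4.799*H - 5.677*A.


BMR = 88.362 + 13.397*80.3 + 4.799*159 - 5.677*42
= 1688.75 kcal/day

1688.75 kcal/day


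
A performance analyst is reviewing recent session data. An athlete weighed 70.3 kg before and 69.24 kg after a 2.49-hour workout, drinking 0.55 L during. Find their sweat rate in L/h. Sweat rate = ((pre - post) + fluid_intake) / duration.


Body mass change = 1.06 kg
Total sweat loss = 1.06 + 0.55 = 1.61 L
Rate = 1.61 / 2.49 = 0.647 L/h

0.647 L/h


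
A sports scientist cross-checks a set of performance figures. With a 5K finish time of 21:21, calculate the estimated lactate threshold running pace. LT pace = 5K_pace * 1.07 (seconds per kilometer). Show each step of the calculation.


Race duration = 1281 s for 5 km
Average pace = 1281 / 5 = 256.2 s/km
LT pace = 256.2 * 1.07
= 274.13 s/km

274.13 s/km


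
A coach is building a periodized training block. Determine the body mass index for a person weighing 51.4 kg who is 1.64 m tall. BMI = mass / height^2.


BMI = mass / height^2
= 51.4 / 1.64^2
= 51.4 / 2.6896
= 19.11 kg/m^2

19.11 kg/m^2


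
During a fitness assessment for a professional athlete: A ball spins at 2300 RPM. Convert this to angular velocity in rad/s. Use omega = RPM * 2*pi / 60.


omega = 2300 * 2 * pi / 60
= 2300 * 6.28318531 / 60
= 14451.326 / 60
= 240.855 rad/s

240.855 rad/s


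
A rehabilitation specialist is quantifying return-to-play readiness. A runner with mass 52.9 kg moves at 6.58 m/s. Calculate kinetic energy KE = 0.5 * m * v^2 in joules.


v^2 = 6.58^2 = 43.2964
KE = 0.5 * 52.9 * 43.2964
= 1145.19 J

1145.19 J


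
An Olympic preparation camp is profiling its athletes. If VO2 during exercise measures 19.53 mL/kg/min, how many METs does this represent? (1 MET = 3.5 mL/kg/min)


METs = VO2 / 3.5 = 19.53 / 3.5 = 5.58

5.58 METs


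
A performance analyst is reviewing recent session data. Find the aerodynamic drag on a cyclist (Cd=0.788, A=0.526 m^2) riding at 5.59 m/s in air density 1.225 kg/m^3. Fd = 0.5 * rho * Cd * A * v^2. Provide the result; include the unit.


Fd = 0.5 * 1.225 * 0.788 * 0.526 * 5.59^2
= 0.5 * 1.225 * 0.788 * 0.526 * 31.2481
= 7.933 N

7.933 N


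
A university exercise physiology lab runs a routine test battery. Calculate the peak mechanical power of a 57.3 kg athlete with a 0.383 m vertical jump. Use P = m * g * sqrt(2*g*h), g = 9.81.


First, sqrt(2gh) = sqrt(2 * 9.81 * 0.383)
= sqrt(7.51446) = 2.741252 m/s
Power = 57.3 * 9.81 * 2.741252 = 1540.89 W

1540.89 W


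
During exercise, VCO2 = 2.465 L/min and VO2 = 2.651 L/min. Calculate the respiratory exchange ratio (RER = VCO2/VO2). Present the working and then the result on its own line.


RER = VCO2 / VO2
= 2.465 / 2.651
= 0.9298

0.9298


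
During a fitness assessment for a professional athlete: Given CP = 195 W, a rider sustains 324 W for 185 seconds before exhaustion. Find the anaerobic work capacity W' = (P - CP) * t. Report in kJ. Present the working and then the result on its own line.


Excess power = 324 - 195 = 129 W
Work above CP = 129 * 185 = 23865 J
W' = 23.865 kJ

23.865 kJ


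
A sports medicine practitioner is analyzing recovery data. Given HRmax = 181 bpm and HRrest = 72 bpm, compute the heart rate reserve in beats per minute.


Heart rate reserve = maximum HR minus resting HR
HRR = 181 - 72 = 109 bpm

109 bpm


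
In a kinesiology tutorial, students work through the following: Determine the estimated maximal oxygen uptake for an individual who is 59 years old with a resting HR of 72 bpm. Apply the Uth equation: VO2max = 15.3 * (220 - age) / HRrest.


HRmax = 220 - 59 = 161
VO2max = 15.3 * (161 / 72)
= 15.3 * 2.2361
= 34.21 mL/kg/min

34.21 mL/kg/min


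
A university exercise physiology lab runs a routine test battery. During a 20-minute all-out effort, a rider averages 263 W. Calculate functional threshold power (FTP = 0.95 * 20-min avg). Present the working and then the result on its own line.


FTP = 0.95 * 263
= 249.85 W

249.85 W


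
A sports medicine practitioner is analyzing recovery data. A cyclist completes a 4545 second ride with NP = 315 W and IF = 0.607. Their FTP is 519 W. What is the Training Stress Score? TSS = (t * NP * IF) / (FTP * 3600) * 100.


t * NP * IF = 4545 * 315 * 0.607 = 869026.725
FTP * 3600 = 1868400
TSS = (869026.725 / 1868400) * 100 = 46.51

46.51 TSS


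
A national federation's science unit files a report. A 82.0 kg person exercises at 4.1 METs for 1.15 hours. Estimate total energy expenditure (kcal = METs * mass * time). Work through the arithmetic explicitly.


Energy = METs * mass(kg) * time(h)
= 4.1 * 82.0 * 1.15
= 386.63 kcal

386.63 kcal


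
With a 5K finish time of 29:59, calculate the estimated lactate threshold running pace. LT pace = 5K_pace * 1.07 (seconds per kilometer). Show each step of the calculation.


Race duration = 1799 s for 5 km
Average pace = 1799 / 5 = 359.8 s/km
LT pace = 359.8 * 1.07
= 384.99 s/km

384.99 s/km


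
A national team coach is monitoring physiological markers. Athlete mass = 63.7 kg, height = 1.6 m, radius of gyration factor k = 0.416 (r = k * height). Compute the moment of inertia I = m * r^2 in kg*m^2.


r = k * height = 0.416 * 1.6 = 0.6656 m
r^2 = 0.6656^2 = 0.443023
I = 63.7 * 0.443023 = 28.221 kg*m^2

28.221 kg*m^2


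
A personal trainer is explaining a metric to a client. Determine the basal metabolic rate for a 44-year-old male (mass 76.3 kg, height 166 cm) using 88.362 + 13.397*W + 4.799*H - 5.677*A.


BMR = 88.362 + 13.397*76.3 + 4.799*166 - 5.677*44
= 1657.4 kcal/day

1657.4 kcal/day


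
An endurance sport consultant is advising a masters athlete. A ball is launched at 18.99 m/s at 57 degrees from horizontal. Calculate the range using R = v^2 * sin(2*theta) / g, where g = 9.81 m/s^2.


sin(2 * 57) = sin(114) = 0.913545
v^2 = 18.99^2 = 360.6201
R = 360.6201 * 0.913545 / 9.81
= 33.582 m

33.582 m


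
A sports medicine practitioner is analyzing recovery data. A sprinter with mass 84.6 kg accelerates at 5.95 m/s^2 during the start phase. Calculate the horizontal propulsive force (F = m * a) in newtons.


F = m * a
= 84.6 * 5.95
= 503.37 N

503.37 N


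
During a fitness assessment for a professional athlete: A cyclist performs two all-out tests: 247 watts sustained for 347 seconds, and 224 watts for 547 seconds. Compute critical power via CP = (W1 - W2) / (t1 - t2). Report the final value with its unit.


W1 = P1 * t1 = 247 * 347 = 85709 J
W2 = P2 * t2 = 224 * 547 = 122528 J
CP = (85709 - 122528) / (347 - 547)
= 184.1 W

184.1 W


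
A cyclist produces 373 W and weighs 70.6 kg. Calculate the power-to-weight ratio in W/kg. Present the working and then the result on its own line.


P/W = power / mass
= 373 / 70.6
= 5.283 W/kg

5.283 W/kg


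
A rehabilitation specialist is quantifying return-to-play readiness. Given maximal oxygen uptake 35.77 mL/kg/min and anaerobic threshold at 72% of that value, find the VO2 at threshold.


Percentage as decimal = 0.72
VO2 at AT = 35.77 * 0.72 = 25.75 mL/kg/min

25.75 mL/kg/min


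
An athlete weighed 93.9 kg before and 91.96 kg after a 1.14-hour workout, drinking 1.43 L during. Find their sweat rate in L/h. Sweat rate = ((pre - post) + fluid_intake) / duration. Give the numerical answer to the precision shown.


Body mass change = 1.94 kg
Total sweat loss = 1.94 + 1.43 = 3.37 L
Rate = 3.37 / 1.14 = 2.956 L/h

2.956 L/h


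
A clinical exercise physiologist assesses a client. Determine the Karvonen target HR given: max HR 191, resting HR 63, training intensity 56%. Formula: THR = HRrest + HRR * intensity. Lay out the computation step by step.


HRR = HRmax - HRrest = 191 - 63 = 128
THR = 63 + 128 * 0.56
= 134.68 bpm

134.68 bpm


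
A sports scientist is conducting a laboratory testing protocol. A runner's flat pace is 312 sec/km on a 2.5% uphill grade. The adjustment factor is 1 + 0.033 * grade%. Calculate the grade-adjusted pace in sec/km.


Factor = 1 + 0.033 * 2.5 = 1.0825
Adjusted pace = 312 * 1.0825
= 337.74 sec/km

337.74 s/km


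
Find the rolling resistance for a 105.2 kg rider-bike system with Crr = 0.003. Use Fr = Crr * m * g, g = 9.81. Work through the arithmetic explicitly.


m * g = 105.2 * 9.81 = 1032.012 N
Fr = 0.003 * 1032.012 = 3.096 N

3.096 N


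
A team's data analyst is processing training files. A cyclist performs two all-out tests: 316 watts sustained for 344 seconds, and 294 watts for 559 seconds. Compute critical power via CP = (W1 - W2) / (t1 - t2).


W1 = P1 * t1 = 316 * 344 = 108704 J
W2 = P2 * t2 = 294 * 559 = 164346 J
CP = (108704 - 164346) / (344 - 559)
= 258.8 W

258.8 W


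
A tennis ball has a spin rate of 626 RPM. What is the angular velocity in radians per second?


Convert RPM to rad/s: multiply by 2*pi and divide by 60
omega = 626 * 2 * pi / 60
= 65.555 rad/s

65.555 rad/s


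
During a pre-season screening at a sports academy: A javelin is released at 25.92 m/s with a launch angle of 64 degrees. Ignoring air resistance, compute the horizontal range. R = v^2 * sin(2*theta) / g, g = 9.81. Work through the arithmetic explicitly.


Launch speed squared = 671.8464
sin(2 * 64 deg) = 0.788011
Range = 671.8464 * 0.788011 / 9.81
= 53.968 m

53.968 m


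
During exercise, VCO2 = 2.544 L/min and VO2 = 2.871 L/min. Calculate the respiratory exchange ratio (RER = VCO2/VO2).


RER = VCO2 / VO2
= 2.544 / 2.871
= 0.8861

0.8861


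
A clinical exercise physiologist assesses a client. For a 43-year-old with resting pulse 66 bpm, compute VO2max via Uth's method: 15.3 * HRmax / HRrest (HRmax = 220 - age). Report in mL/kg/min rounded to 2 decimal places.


Step 1: HRmax = 220 - 43 = 177 bpm
Step 2: Ratio = 177 / 66 = 2.6818
Step 3: VO2max = 15.3 * 2.6818 = 41.03 mL/kg/min

41.03 mL/kg/min


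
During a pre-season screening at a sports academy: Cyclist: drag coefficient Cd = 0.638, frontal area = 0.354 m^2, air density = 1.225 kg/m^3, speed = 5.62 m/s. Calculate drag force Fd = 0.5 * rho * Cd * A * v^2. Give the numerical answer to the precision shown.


v^2 = 5.62^2 = 31.5844
Fd = 0.5 * 1.225 * 0.638 * 0.354 * 31.5844
= 4.369 N

4.369 N


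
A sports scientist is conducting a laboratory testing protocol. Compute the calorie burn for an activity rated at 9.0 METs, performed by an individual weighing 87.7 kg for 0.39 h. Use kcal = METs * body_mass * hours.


Product of METs and mass = 9.0 * 87.7 = 789.3
Total kcal = 789.3 * 0.39 = 307.83 kcal

307.83 kcal


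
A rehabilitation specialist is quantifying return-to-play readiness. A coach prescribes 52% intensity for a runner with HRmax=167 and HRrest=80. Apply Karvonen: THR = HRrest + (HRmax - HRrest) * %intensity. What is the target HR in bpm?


Heart rate reserve = 167 - 80 = 87
Intensity fraction = 52 / 100 = 0.52
THR = 80 + 87 * 0.52 = 125.24 bpm

125.24 bpm


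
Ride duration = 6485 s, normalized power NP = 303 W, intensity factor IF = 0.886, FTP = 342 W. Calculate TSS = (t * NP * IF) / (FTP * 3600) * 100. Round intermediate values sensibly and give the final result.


Numerator = 6485 * 303 * 0.886 = 1740950.13
Denominator = 342 * 3600 = 1231200
TSS = 1740950.13 / 1231200 * 100
= 141.4

141.4 TSS


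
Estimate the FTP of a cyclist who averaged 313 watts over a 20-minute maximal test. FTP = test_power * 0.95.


FTP = 313 * 0.95 = 297.35 W

297.35 W


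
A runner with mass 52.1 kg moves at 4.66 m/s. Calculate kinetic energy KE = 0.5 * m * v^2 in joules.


v^2 = 4.66^2 = 21.7156
KE = 0.5 * 52.1 * 21.7156
= 565.69 J

565.69 J


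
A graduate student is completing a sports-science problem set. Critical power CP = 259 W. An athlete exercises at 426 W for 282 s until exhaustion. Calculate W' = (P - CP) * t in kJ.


P - CP = 426 - 259 = 167 W
W' = 167 * 282 = 47094 J
= 47094 / 1000 = 47.094 kJ

47.094 kJ


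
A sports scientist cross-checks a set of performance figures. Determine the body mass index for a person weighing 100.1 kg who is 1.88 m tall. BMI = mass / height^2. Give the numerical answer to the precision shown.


BMI = mass / height^2
= 100.1 / 1.88^2
= 100.1 / 3.5344
= 28.32 kg/m^2

28.32 kg/m^2


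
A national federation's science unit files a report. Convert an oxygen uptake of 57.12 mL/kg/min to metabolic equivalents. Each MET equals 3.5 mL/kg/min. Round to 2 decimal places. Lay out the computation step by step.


One MET = 3.5 mL/kg/min
Number of METs = 57.12 / 3.5
= 16.32 METs

16.32 METs


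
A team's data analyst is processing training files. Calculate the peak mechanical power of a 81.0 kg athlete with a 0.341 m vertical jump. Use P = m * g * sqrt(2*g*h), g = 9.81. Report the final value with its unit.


First, sqrt(2gh) = sqrt(2 * 9.81 * 0.341)
= sqrt(6.69042) = 2.586585 m/s
Power = 81.0 * 9.81 * 2.586585 = 2055.33 W

2055.33 W


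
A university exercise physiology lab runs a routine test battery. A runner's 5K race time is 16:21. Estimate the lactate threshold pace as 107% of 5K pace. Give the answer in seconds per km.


Total race time = 16*60 + 21 = 981 seconds
5K pace = 981 / 5 = 196.2 sec/km
LT pace = 196.2 * 1.07 = 209.93 sec/km

209.93 s/km


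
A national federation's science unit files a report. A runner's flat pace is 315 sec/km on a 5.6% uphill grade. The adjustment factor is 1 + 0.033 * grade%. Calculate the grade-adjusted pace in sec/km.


Factor = 1 + 0.033 * 5.6 = 1.1848
Adjusted pace = 315 * 1.1848
= 373.21 sec/km

373.21 s/km


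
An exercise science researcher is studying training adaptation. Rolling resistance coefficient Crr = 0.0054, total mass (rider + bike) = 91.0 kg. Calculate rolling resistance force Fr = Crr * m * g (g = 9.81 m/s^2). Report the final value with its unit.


Fr = Crr * m * g
= 0.0054 * 91.0 * 9.81
= 4.821 N

4.821 N


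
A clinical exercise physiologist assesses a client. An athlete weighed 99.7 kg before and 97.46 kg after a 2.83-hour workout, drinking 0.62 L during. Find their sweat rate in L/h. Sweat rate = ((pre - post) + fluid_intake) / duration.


Body mass change = 2.24 kg
Total sweat loss = 2.24 + 0.62 = 2.86 L
Rate = 2.86 / 2.83 = 1.011 L/h

1.011 L/h


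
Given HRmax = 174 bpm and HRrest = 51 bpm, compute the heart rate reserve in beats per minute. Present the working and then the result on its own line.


Heart rate reserve = maximum HR minus resting HR
HRR = 174 - 51 = 123 bpm

123 bpm


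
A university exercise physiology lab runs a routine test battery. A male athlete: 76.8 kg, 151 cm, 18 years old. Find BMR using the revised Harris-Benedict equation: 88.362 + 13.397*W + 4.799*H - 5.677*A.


Intercept = 88.362
Weight contribution = 13.397 * 76.8 = 1028.8896
Height contribution = 4.799 * 151 = 724.649
Age contribution = 5.677 * 18 = 102.186
BMR = 88.362 + 1028.8896 + 724.649 - 102.186
= 1739.71 kcal/day

1739.71 kcal/day


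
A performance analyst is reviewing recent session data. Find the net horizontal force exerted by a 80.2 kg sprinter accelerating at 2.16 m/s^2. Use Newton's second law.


Newton's second law: F = m * a
F = 80.2 * 2.16 = 173.23 N

173.23 N


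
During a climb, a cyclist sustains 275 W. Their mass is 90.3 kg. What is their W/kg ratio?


Power-to-weight = 275 W / 90.3 kg
= 3.045 W/kg

3.045 W/kg


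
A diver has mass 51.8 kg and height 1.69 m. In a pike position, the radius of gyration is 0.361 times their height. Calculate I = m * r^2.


r = 0.361 * 1.69 = 0.61009 m
I = m * r^2 = 51.8 * 0.37221 = 19.28 kg*m^2

19.28 kg*m^2


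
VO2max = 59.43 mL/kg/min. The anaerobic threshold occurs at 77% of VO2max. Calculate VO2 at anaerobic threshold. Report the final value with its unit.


AT fraction = 77 / 100 = 0.77
AT VO2 = 59.43 * 0.77
= 45.76 mL/kg/min

45.76 mL/kg/min


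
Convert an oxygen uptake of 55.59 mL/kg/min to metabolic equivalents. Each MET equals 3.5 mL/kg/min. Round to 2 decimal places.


One MET = 3.5 mL/kg/min
Number of METs = 55.59 / 3.5
= 15.88 METs

15.88 METs


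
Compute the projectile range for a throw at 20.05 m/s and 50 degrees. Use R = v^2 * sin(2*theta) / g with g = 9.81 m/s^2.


Two times the angle = 100 degrees
sin(100) = 0.984808
R = 402.0025 * 0.984808 / 9.81 = 40.356 m

40.356 m


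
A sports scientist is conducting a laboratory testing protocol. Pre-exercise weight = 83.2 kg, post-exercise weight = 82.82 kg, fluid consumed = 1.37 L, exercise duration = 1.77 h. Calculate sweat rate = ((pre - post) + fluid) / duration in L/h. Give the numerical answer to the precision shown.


Weight loss = 83.2 - 82.82 = 0.38 kg (approx L)
Total sweat = 0.38 + 1.37 = 1.75 L
Sweat rate = 1.75 / 1.77 = 0.989 L/h

0.989 L/h


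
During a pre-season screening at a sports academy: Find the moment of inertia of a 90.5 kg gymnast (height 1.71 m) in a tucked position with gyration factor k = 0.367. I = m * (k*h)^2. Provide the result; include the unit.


Radius of gyration = 0.367 * 1.71 = 0.62757 m
I = 90.5 * 0.62757^2
= 90.5 * 0.393844
= 35.643 kg*m^2

35.643 kg*m^2


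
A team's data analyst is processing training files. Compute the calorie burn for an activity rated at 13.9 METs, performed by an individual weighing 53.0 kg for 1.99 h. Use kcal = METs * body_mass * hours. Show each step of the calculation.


Product of METs and mass = 13.9 * 53.0 = 736.7
Total kcal = 736.7 * 1.99 = 1466.03 kcal

1466.03 kcal


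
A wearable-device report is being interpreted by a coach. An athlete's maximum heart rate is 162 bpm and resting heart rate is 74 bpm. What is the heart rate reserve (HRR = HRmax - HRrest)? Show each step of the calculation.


HRR = HRmax - HRrest
= 162 - 74
= 88 bpm

88 bpm


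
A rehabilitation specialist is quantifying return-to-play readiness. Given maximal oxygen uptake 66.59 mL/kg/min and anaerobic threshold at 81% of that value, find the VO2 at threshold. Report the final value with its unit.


Percentage as decimal = 0.81
VO2 at AT = 66.59 * 0.81 = 53.94 mL/kg/min

53.94 mL/kg/min


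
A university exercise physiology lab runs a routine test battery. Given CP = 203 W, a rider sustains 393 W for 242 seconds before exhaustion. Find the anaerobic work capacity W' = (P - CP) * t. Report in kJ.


Excess power = 393 - 203 = 190 W
Work above CP = 190 * 242 = 45980 J
W' = 45.98 kJ

45.98 kJ


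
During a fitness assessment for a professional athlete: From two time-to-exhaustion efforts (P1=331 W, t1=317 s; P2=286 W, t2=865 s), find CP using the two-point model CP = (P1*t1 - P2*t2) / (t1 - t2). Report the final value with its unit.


Work in trial 1 = 104927 J
Work in trial 2 = 247390 J
Delta work = -142463 J
Delta time = -548 s
CP = -142463 / -548 = 259.97 W

259.97 W


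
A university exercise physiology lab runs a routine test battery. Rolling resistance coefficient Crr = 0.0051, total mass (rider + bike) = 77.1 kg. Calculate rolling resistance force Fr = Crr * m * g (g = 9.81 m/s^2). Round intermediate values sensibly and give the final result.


Fr = Crr * m * g
= 0.0051 * 77.1 * 9.81
= 3.857 N

3.857 N


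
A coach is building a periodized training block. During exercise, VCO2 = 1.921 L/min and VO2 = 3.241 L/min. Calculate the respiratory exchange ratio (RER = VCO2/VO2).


RER = VCO2 / VO2
= 1.921 / 3.241
= 0.5927

0.5927


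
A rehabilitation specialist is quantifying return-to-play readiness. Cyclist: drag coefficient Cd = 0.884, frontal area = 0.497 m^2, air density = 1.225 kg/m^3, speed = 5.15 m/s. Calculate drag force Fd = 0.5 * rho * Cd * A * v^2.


v^2 = 5.15^2 = 26.5225
Fd = 0.5 * 1.225 * 0.884 * 0.497 * 26.5225
= 7.137 N

7.137 N


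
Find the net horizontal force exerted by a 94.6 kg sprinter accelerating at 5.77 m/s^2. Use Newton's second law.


Newton's second law: F = m * a
F = 94.6 * 5.77 = 545.84 N

545.84 N


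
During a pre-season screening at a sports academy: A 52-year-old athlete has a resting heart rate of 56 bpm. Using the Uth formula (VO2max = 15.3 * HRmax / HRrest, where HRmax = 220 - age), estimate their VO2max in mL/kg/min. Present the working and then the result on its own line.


HRmax = 220 - 52 = 168 bpm
Ratio = HRmax / HRrest = 168 / 56 = 3.0
VO2max = 15.3 * 3.0 = 45.9 mL/kg/min

45.9 mL/kg/min


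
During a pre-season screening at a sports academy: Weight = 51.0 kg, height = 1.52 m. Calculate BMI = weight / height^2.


height^2 = 1.52^2 = 2.3104
BMI = 51.0 / 2.3104 = 22.07 kg/m^2

22.07 kg/m^2


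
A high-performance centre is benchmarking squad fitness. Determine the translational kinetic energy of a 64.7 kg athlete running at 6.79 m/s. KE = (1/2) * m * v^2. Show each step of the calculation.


KE = 0.5 * m * v^2
= 0.5 * 64.7 * 6.79^2
= 0.5 * 64.7 * 46.1041
= 1491.47 J

1491.47 J


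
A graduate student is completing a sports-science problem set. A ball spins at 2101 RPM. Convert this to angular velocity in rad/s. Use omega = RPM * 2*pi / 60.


omega = 2101 * 2 * pi / 60
= 2101 * 6.28318531 / 60
= 13200.972 / 60
= 220.016 rad/s

220.016 rad/s


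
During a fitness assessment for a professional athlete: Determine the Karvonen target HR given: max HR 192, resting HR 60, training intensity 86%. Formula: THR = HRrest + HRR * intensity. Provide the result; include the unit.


HRR = HRmax - HRrest = 192 - 60 = 132
THR = 60 + 132 * 0.86
= 173.52 bpm

173.52 bpm


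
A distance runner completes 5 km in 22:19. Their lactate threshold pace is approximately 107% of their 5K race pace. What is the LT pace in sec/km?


Convert to seconds: 22 min 19 s = 1339 s
Pace per km = 1339 / 5 = 267.8 s/km
LT pace = 267.8 * 1.07 = 286.55 s/km

286.55 s/km


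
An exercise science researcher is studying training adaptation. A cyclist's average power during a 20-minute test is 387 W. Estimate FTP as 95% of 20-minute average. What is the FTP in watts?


FTP = 20-min power * 0.95
= 387 * 0.95
= 367.65 W

367.65 W


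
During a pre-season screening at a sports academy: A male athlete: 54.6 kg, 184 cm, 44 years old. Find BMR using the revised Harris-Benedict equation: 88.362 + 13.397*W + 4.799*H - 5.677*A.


Intercept = 88.362
Weight contribution = 13.397 * 54.6 = 731.4762
Height contribution = 4.799 * 184 = 883.016
Age contribution = 5.677 * 44 = 249.788
BMR = 88.362 + 731.4762 + 883.016 - 249.788
= 1453.07 kcal/day

1453.07 kcal/day


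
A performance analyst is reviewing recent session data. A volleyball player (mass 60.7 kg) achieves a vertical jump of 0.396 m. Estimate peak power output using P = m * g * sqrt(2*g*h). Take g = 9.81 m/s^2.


2 * g * h = 2 * 9.81 * 0.396 = 7.76952
sqrt(7.76952) = 2.787386 m/s
P = 60.7 * 9.81 * 2.787386 = 1659.8 W

1659.8 W


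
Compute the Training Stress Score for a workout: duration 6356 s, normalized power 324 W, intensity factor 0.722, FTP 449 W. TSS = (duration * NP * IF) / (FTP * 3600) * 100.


Product = 6356 * 324 * 0.722 = 1486846.368
Base = 449 * 3600 = 1616400
TSS = 1486846.368 / 1616400 * 100 = 91.99

91.99 TSS


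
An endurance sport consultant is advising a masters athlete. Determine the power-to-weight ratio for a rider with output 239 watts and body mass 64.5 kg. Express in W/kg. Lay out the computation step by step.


P/W = 239 / 64.5 = 3.705 W/kg

3.705 W/kg


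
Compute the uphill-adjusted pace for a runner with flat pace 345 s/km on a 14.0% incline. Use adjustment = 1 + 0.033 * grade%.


Adjustment factor = 1 + 0.033 * 14.0 = 1.462
Grade-adjusted pace = 345 * 1.462 = 504.39 s/km

504.39 s/km


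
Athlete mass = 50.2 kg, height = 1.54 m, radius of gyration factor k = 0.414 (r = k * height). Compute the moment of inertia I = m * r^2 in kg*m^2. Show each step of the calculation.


r = k * height = 0.414 * 1.54 = 0.63756 m
r^2 = 0.63756^2 = 0.406483
I = 50.2 * 0.406483 = 20.405 kg*m^2

20.405 kg*m^2


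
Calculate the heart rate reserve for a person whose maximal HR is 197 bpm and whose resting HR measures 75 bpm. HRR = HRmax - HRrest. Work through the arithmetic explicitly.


HRmax = 197 bpm
HRrest = 75 bpm
HRR = 197 - 75 = 122 bpm

122 bpm


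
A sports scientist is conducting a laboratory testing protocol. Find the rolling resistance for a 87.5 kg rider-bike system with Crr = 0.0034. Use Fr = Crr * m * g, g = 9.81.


m * g = 87.5 * 9.81 = 858.375 N
Fr = 0.0034 * 858.375 = 2.918 N

2.918 N


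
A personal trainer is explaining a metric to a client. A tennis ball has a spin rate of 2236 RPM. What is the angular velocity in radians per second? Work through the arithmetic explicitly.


Convert RPM to rad/s: multiply by 2*pi and divide by 60
omega = 2236 * 2 * pi / 60
= 234.153 rad/s

234.153 rad/s


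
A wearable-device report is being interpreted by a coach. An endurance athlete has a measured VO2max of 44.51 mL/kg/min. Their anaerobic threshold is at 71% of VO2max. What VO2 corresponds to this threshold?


Anaerobic threshold VO2 = VO2max * 71%
= 44.51 * 0.71
= 31.6 mL/kg/min

31.6 mL/kg/min


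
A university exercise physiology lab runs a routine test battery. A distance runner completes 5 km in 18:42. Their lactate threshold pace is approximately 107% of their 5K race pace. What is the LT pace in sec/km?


Convert to seconds: 18 min 42 s = 1122 s
Pace per km = 1122 / 5 = 224.4 s/km
LT pace = 224.4 * 1.07 = 240.11 s/km

240.11 s/km


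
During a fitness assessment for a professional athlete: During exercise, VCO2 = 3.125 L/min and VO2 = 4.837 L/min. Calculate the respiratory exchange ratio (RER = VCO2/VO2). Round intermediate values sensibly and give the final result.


RER = VCO2 / VO2
= 3.125 / 4.837
= 0.6461

0.6461


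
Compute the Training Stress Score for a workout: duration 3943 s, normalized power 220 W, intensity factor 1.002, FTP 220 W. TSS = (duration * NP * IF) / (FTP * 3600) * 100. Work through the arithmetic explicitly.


Product = 3943 * 220 * 1.002 = 869194.92
Base = 220 * 3600 = 792000
TSS = 869194.92 / 792000 * 100 = 109.75

109.75 TSS


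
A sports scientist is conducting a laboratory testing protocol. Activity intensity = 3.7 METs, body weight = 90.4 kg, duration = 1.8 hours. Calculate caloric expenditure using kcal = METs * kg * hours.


kcal = 3.7 * 90.4 * 1.8
= 334.48 * 1.8
= 602.06 kcal

602.06 kcal


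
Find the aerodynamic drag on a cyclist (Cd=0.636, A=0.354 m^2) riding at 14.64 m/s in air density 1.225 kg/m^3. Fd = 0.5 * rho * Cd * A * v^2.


Fd = 0.5 * 1.225 * 0.636 * 0.354 * 14.64^2
= 0.5 * 1.225 * 0.636 * 0.354 * 214.3296
= 29.556 N

29.556 N


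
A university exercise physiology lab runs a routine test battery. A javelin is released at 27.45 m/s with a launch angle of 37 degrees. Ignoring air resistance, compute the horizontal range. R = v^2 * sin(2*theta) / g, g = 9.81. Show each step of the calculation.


Launch speed squared = 753.5025
sin(2 * 37 deg) = 0.961262
Range = 753.5025 * 0.961262 / 9.81
= 73.834 m

73.834 m


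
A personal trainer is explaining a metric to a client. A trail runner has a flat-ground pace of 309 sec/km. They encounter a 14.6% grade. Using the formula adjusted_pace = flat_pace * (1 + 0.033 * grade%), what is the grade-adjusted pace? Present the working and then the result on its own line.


Grade factor = 1 + 0.033 * 14.6 = 1.4818
Adjusted = 309 * 1.4818 = 457.88 sec/km

457.88 s/km


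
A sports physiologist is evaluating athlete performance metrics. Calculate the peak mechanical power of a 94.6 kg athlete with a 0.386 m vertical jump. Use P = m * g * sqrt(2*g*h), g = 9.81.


First, sqrt(2gh) = sqrt(2 * 9.81 * 0.386)
= sqrt(7.57332) = 2.751967 m/s
Power = 94.6 * 9.81 * 2.751967 = 2553.9 W

2553.9 W


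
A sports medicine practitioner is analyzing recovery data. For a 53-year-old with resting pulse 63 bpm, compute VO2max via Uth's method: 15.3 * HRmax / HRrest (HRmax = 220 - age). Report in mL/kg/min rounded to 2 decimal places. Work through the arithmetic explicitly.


Step 1: HRmax = 220 - 53 = 167 bpm
Step 2: Ratio = 167 / 63 = 2.6508
Step 3: VO2max = 15.3 * 2.6508 = 40.56 mL/kg/min

40.56 mL/kg/min


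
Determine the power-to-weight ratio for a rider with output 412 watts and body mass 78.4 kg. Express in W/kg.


P/W = 412 / 78.4 = 5.255 W/kg

5.255 W/kg


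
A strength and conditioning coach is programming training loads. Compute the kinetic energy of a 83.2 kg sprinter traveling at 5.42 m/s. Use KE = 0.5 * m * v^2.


Velocity squared = 29.3764
KE = 0.5 * 83.2 * 29.3764 = 1222.06 J

1222.06 J


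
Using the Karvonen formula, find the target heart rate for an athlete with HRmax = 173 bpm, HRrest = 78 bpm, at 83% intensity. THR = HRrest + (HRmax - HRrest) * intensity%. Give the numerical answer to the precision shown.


HRR = 173 - 78 = 95
THR = 78 + 95 * 0.83
= 78 + 78.85
= 156.85 bpm

156.85 bpm


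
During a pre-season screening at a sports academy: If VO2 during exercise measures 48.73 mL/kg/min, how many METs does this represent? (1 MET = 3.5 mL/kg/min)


METs = VO2 / 3.5 = 48.73 / 3.5 = 13.92

13.92 METs


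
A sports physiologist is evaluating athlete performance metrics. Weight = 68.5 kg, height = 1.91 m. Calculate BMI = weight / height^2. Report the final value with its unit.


height^2 = 1.91^2 = 3.6481
BMI = 68.5 / 3.6481 = 18.78 kg/m^2

18.78 kg/m^2
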